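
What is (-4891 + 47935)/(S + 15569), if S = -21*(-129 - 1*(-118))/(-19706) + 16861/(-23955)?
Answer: 20319231408120/7349121217399 ≈ 2.7649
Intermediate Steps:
S = -337796471/472057230 (S = -21*(-129 + 118)*(-1/19706) + 16861*(-1/23955) = -21*(-11)*(-1/19706) - 16861/23955 = 231*(-1/19706) - 16861/23955 = -231/19706 - 16861/23955 = -337796471/472057230 ≈ -0.71558)
(-4891 + 47935)/(S + 15569) = (-4891 + 47935)/(-337796471/472057230 + 15569) = 43044/(7349121217399/472057230) = 43044*(472057230/7349121217399) = 20319231408120/7349121217399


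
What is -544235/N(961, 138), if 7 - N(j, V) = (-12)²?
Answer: 544235/137 ≈ 3972.5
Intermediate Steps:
N(j, V) = -137 (N(j, V) = 7 - 1*(-12)² = 7 - 1*144 = 7 - 144 = -137)
-544235/N(961, 138) = -544235/(-137) = -544235*(-1/137) = 544235/137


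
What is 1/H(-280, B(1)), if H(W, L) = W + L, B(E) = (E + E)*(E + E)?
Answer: -1/276 ≈ -0.0036232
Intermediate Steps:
B(E) = 4*E² (B(E) = (2*E)*(2*E) = 4*E²)
H(W, L) = L + W
1/H(-280, B(1)) = 1/(4*1² - 280) = 1/(4*1 - 280) = 1/(4 - 280) = 1/(-276) = -1/276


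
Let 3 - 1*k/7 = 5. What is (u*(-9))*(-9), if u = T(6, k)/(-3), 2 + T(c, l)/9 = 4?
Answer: -486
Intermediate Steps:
k = -14 (k = 21 - 7*5 = 21 - 35 = -14)
T(c, l) = 18 (T(c, l) = -18 + 9*4 = -18 + 36 = 18)
u = -6 (u = 18/(-3) = 18*(-⅓) = -6)
(u*(-9))*(-9) = -6*(-9)*(-9) = 54*(-9) = -486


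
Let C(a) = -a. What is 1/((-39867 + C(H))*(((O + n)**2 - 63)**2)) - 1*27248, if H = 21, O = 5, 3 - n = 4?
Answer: -2400891906817/88112592 ≈ -27248.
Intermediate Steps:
n = -1 (n = 3 - 1*4 = 3 - 4 = -1)
1/((-39867 + C(H))*(((O + n)**2 - 63)**2)) - 1*27248 = 1/((-39867 - 1*21)*(((5 - 1)**2 - 63)**2)) - 1*27248 = 1/((-39867 - 21)*((4**2 - 63)**2)) - 27248 = 1/((-39888)*((16 - 63)**2)) - 27248 = -1/(39888*((-47)**2)) - 27248 = -1/39888/2209 - 27248 = -1/39888*1/2209 - 27248 = -1/88112592 - 27248 = -2400891906817/88112592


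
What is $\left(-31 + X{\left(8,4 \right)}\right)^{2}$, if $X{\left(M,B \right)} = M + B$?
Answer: $361$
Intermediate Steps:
$X{\left(M,B \right)} = B + M$
$\left(-31 + X{\left(8,4 \right)}\right)^{2} = \left(-31 + \left(4 + 8\right)\right)^{2} = \left(-31 + 12\right)^{2} = \left(-19\right)^{2} = 361$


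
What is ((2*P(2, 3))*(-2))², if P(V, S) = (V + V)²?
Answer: 4096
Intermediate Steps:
P(V, S) = 4*V² (P(V, S) = (2*V)² = 4*V²)
((2*P(2, 3))*(-2))² = ((2*(4*2²))*(-2))² = ((2*(4*4))*(-2))² = ((2*16)*(-2))² = (32*(-2))² = (-64)² = 4096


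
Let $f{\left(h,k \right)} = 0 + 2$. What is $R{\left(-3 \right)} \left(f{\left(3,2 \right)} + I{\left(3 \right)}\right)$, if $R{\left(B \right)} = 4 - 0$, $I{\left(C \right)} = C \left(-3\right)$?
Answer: $-28$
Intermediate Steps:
$f{\left(h,k \right)} = 2$
$I{\left(C \right)} = - 3 C$
$R{\left(B \right)} = 4$ ($R{\left(B \right)} = 4 + 0 = 4$)
$R{\left(-3 \right)} \left(f{\left(3,2 \right)} + I{\left(3 \right)}\right) = 4 \left(2 - 9\right) = 4 \left(-7\right) = -28$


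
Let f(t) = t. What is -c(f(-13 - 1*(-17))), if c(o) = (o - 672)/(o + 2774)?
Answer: 334/1389 ≈ 0.24046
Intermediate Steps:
c(o) = (-672 + o)/(2774 + o)
-c(f(-13 - 1*(-17))) = -(-672 + (-13 - 1*(-17)))/(2774 + (-13 - 1*(-17))) = -(-672 + (-13 + 17))/(2774 + (-13 + 17)) = -(-672 + 4)/(2774 + 4) = -(-668)/2778 = -1*(-334/1389) = 334/1389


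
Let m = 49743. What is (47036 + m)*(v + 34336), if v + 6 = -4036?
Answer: 2931823026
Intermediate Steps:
v = -4042 (v = -6 - 4036 = -4042)
(47036 + m)*(v + 34336) = (47036 + 49743)*(-4042 + 34336) = 96779*30294 = 2931823026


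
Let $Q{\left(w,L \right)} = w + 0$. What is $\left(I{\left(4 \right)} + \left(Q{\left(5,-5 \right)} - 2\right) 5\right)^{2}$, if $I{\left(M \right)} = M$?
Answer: $361$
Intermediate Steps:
$Q{\left(w,L \right)} = w$
$\left(I{\left(4 \right)} + \left(Q{\left(5,-5 \right)} - 2\right) 5\right)^{2} = \left(4 + \left(5 - 2\right) 5\right)^{2} = \left(4 + 3 \cdot 5\right)^{2} = \left(4 + 15\right)^{2} = 19^{2} = 361$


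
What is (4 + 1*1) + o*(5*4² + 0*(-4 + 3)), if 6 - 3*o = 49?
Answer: -3425/3 ≈ -1141.7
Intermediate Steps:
o = -43/3 (o = 2 - ⅓*49 = 2 - 49/3 = -43/3 ≈ -14.333)
(4 + 1*1) + o*(5*4² + 0*(-4 + 3)) = (4 + 1*1) - 43*(5*4² + 0*(-4 + 3))/3 = (4 + 1) - 43*(5*16 + 0*(-1))/3 = 5 - 43*(80 + 0)/3 = 5 - 43/3*80 = 5 - 3440/3 = -3425/3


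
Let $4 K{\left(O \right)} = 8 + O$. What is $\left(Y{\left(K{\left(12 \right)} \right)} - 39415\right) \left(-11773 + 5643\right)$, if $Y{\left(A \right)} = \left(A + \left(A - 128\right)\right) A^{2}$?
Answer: $259697450$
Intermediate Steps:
$K{\left(O \right)} = 2 + \frac{O}{4}$ ($K{\left(O \right)} = \frac{8 + O}{4} = 2 + \frac{O}{4}$)
$Y{\left(A \right)} = A^{2} \left(-128 + 2 A\right)$ ($Y{\left(A \right)} = \left(A + \left(-128 + A\right)\right) A^{2} = \left(-128 + 2 A\right) A^{2} = A^{2} \left(-128 + 2 A\right)$)
$\left(Y{\left(K{\left(12 \right)} \right)} - 39415\right) \left(-11773 + 5643\right) = \left(2 \left(2 + \frac{1}{4} \cdot 12\right)^{2} \left(-64 + \left(2 + \frac{1}{4} \cdot 12\right)\right) - 39415\right) \left(-11773 + 5643\right) = \left(2 \left(2 + 3\right)^{2} \left(-64 + \left(2 + 3\right)\right) - 39415\right) \left(-6130\right) = \left(2 \cdot 5^{2} \left(-64 + 5\right) - 39415\right) \left(-6130\right) = \left(2 \cdot 25 \left(-59\right) - 39415\right) \left(-6130\right) = \left(-2950 - 39415\right) \left(-6130\right) = \left(-42365\right) \left(-6130\right) = 259697450$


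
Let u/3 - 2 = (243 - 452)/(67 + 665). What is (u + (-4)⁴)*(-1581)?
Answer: -100739739/244 ≈ -4.1287e+5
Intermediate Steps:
u = 1255/244 (u = 6 + 3*((243 - 452)/(67 + 665)) = 6 + 3*(-209/732) = 6 - 209/244 = 1255/244 ≈ 5.1434)
(u + (-4)⁴)*(-1581) = (1255/244 + (-4)⁴)*(-1581) = (1255/244 + 256)*(-1581) = (63719/244)*(-1581) = -100739739/244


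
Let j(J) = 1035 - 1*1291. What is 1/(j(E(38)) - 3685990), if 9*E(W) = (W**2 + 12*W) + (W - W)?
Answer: -1/3686246 ≈ -2.7128e-7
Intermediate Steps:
E(W) = W**2/9 + 4*W/3 (E(W) = ((W**2 + 12*W) + (W - W))/9 = ((W**2 + 12*W) + 0)/9 = (W**2 + 12*W)/9 = W**2/9 + 4*W/3)
j(J) = -256 (j(J) = 1035 - 1291 = -256)
1/(j(E(38)) - 3685990) = 1/(-256 - 3685990) = 1/(-3686246) = -1/3686246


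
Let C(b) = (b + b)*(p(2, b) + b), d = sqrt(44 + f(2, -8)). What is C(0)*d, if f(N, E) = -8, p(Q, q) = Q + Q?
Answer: 0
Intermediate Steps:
p(Q, q) = 2*Q
d = 6 (d = sqrt(44 - 8) = sqrt(36) = 6)
C(b) = 2*b*(4 + b) (C(b) = (b + b)*(2*2 + b) = (2*b)*(4 + b) = 2*b*(4 + b))
C(0)*d = (2*0*(4 + 0))*6 = (2*0*4)*6 = 0*6 = 0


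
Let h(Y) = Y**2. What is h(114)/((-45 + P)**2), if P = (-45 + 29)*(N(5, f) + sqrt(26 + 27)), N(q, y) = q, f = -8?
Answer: 379392228/4231249 - 51984000*sqrt(53)/4231249 ≈ 0.22286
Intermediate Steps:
P = -80 - 16*sqrt(53) (P = (-45 + 29)*(5 + sqrt(26 + 27)) = -16*(5 + sqrt(53)) = -80 - 16*sqrt(53) ≈ -196.48)
h(114)/((-45 + P)**2) = 114**2/((-45 + (-80 - 16*sqrt(53)))**2) = 12996/((-125 - 16*sqrt(53))**2) = 12996/(-125 - 16*sqrt(53))**2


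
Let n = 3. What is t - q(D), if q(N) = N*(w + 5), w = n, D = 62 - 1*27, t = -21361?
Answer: -21641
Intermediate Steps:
D = 35 (D = 62 - 27 = 35)
w = 3
q(N) = 8*N (q(N) = N*(3 + 5) = N*8 = 8*N)
t - q(D) = -21361 - 8*35 = -21361 - 1*280 = -21361 - 280 = -21641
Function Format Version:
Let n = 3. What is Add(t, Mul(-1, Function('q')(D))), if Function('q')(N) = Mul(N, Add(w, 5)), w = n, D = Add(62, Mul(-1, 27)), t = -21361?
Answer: -21641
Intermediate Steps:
D = 35 (D = Add(62, -27) = 35)
w = 3
Function('q')(N) = Mul(8, N) (Function('q')(N) = Mul(N, Add(3, 5)) = Mul(N, 8) = Mul(8, N))
Add(t, Mul(-1, Function('q')(D))) = Add(-21361, Mul(-1, Mul(8, 35))) = Add(-21361, Mul(-1, 280)) = Add(-21361, -280) = -21641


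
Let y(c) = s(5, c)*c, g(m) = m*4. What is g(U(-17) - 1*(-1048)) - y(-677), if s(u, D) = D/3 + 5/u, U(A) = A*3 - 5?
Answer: -444394/3 ≈ -1.4813e+5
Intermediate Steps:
U(A) = -5 + 3*A (U(A) = 3*A - 5 = -5 + 3*A)
g(m) = 4*m
s(u, D) = 5/u + D/3 (s(u, D) = D*(⅓) + 5/u = D/3 + 5/u = 5/u + D/3)
y(c) = c*(1 + c/3) (y(c) = (5/5 + c/3)*c = (5*(⅕) + c/3)*c = (1 + c/3)*c = c*(1 + c/3))
g(U(-17) - 1*(-1048)) - y(-677) = 4*((-5 + 3*(-17)) - 1*(-1048)) - (-677)*(3 - 677)/3 = 4*((-5 - 51) + 1048) - (-677)*(-674)/3 = 4*(-56 + 1048) - 1*456298/3 = 4*992 - 456298/3 = 3968 - 456298/3 = -444394/3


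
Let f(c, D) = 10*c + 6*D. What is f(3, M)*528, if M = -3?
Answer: 6336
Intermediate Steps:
f(c, D) = 6*D + 10*c
f(3, M)*528 = (6*(-3) + 10*3)*528 = (-18 + 30)*528 = 12*528 = 6336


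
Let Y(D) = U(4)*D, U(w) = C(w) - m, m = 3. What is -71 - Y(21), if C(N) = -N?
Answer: 76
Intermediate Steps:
U(w) = -3 - w (U(w) = -w - 1*3 = -w - 3 = -3 - w)
Y(D) = -7*D (Y(D) = (-3 - 1*4)*D = (-3 - 4)*D = -7*D)
-71 - Y(21) = -71 - (-7)*21 = -71 - 1*(-147) = -71 + 147 = 76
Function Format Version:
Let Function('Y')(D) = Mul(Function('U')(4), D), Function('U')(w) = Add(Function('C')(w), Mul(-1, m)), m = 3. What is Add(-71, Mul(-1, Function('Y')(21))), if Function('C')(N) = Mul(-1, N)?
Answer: 76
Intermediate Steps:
Function('U')(w) = Add(-3, Mul(-1, w)) (Function('U')(w) = Add(Mul(-1, w), Mul(-1, 3)) = Add(Mul(-1, w), -3) = Add(-3, Mul(-1, w)))
Function('Y')(D) = Mul(-7, D) (Function('Y')(D) = Mul(Add(-3, Mul(-1, 4)), D) = Mul(Add(-3, -4), D) = Mul(-7, D))
Add(-71, Mul(-1, Function('Y')(21))) = Add(-71, Mul(-1, Mul(-7, 21))) = Add(-71, Mul(-1, -147)) = Add(-71, 147) = 76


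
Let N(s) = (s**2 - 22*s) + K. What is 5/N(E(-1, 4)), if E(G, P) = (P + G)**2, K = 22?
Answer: -1/19 ≈ -0.052632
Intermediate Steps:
E(G, P) = (G + P)**2
N(s) = 22 + s**2 - 22*s (N(s) = (s**2 - 22*s) + 22 = 22 + s**2 - 22*s)
5/N(E(-1, 4)) = 5/(22 + ((-1 + 4)**2)**2 - 22*(-1 + 4)**2) = 5/(22 + (3**2)**2 - 22*3**2) = 5/(22 + 9**2 - 22*9) = 5/(22 + 81 - 198) = 5/(-95) = -1/95*5 = -1/19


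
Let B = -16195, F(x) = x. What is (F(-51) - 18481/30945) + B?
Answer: -502750951/30945 ≈ -16247.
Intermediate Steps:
(F(-51) - 18481/30945) + B = (-51 - 18481/30945) - 16195 = -1596676/30945 - 16195 = -502750951/30945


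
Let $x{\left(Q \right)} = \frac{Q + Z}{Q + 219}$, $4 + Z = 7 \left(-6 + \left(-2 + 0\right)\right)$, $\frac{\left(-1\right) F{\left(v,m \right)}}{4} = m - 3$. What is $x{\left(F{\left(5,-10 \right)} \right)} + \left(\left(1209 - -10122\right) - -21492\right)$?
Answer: $\frac{8895025}{271} \approx 32823.0$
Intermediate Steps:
$F{\left(v,m \right)} = 12 - 4 m$ ($F{\left(v,m \right)} = - 4 \left(m - 3\right) = - 4 \left(-3 + m\right) = 12 - 4 m$)
$Z = -60$ ($Z = -4 + 7 \left(-6 + \left(-2 + 0\right)\right) = -4 + 7 \left(-6 - 2\right) = -4 + 7 \left(-8\right) = -4 - 56 = -60$)
$x{\left(Q \right)} = \frac{-60 + Q}{219 + Q}$ ($x{\left(Q \right)} = \frac{Q - 60}{Q + 219} = \frac{-60 + Q}{219 + Q}$)
$x{\left(F{\left(5,-10 \right)} \right)} + \left(\left(1209 - -10122\right) - -21492\right) = \frac{-60 + \left(12 - -40\right)}{219 + \left(12 - -40\right)} + \left(\left(1209 - -10122\right) - -21492\right) = \frac{-60 + \left(12 + 40\right)}{219 + \left(12 + 40\right)} + \left(\left(1209 + 10122\right) + 21492\right) = \frac{-60 + 52}{219 + 52} + \left(11331 + 21492\right) = \frac{1}{271} \left(-8\right) + 32823 = - \frac{8}{271} + 32823 = \frac{8895025}{271}$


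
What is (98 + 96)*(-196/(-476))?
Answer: 1358/17 ≈ 79.882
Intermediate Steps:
(98 + 96)*(-196/(-476)) = 194*(-196*(-1/476)) = 194*(7/17) = 1358/17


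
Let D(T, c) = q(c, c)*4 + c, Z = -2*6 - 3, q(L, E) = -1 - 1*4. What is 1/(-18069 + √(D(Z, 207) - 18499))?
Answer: -6023/108835691 - 2*I*√4578/326507073 ≈ -5.534e-5 - 4.1445e-7*I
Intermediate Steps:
q(L, E) = -5 (q(L, E) = -1 - 4 = -5)
Z = -15 (Z = -12 - 3 = -15)
D(T, c) = -20 + c (D(T, c) = -5*4 + c = -20 + c)
1/(-18069 + √(D(Z, 207) - 18499)) = 1/(-18069 + √((-20 + 207) - 18499)) = 1/(-18069 + √(187 - 18499)) = 1/(-18069 + √(-18312)) = 1/(-18069 + 2*I*√4578)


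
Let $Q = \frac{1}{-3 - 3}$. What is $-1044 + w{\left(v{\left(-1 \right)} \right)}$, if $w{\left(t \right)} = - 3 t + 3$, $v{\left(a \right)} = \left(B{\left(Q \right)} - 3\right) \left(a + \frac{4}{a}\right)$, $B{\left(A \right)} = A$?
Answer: $- \frac{2177}{2} \approx -1088.5$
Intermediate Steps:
$Q = - \frac{1}{6}$ ($Q = \frac{1}{-6} = - \frac{1}{6} \approx -0.16667$)
$v{\left(a \right)} = - \frac{38}{3 a} - \frac{19 a}{6}$ ($v{\left(a \right)} = \left(- \frac{1}{6} - 3\right) \left(a + \frac{4}{a}\right) = - \frac{19 \left(a + \frac{4}{a}\right)}{6} = - \frac{38}{3 a} - \frac{19 a}{6}$)
$w{\left(t \right)} = 3 - 3 t$
$-1044 + w{\left(v{\left(-1 \right)} \right)} = -1044 + \left(3 - 3 \frac{19 \left(-4 - \left(-1\right)^{2}\right)}{6 \left(-1\right)}\right) = -1044 + \left(3 - 3 \cdot \frac{19}{6} \left(-1\right) \left(-4 - 1\right)\right) = -1044 + \left(3 - 3 \cdot \frac{19}{6} \left(-1\right) \left(-5\right)\right) = -1044 + \left(3 - \frac{95}{2}\right) = -1044 - \frac{89}{2} = - \frac{2177}{2}$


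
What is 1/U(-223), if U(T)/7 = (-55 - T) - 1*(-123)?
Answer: 1/2037 ≈ 0.00049092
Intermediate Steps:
U(T) = 476 - 7*T (U(T) = 7*((-55 - T) - 1*(-123)) = 7*((-55 - T) + 123) = 7*(68 - T) = 476 - 7*T)
1/U(-223) = 1/(476 - 7*(-223)) = 1/(476 + 1561) = 1/2037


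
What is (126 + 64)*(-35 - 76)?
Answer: -21090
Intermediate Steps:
(126 + 64)*(-35 - 76) = 190*(-111) = -21090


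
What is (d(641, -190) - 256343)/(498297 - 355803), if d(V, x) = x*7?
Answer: -85891/47498 ≈ -1.8083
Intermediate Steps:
d(V, x) = 7*x
(d(641, -190) - 256343)/(498297 - 355803) = (7*(-190) - 256343)/(498297 - 355803) = (-1330 - 256343)/142494 = -257673*1/142494 = -85891/47498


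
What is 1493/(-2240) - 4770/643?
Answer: -11644799/1440320 ≈ -8.0849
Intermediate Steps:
1493/(-2240) - 4770/643 = 1493*(-1/2240) - 4770*1/643 = -1493/2240 - 4770/643 = -11644799/1440320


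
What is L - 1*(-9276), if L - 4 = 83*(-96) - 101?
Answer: 1211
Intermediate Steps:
L = -8065 (L = 4 + (83*(-96) - 101) = 4 + (-7968 - 101) = 4 - 8069 = -8065)
L - 1*(-9276) = -8065 - 1*(-9276) = -8065 + 9276 = 1211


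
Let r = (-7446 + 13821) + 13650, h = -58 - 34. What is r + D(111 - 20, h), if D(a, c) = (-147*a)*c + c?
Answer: 1250617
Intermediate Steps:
h = -92
D(a, c) = c - 147*a*c (D(a, c) = -147*a*c + c = c - 147*a*c)
r = 20025 (r = 6375 + 13650 = 20025)
r + D(111 - 20, h) = 20025 - 92*(1 - 147*(111 - 20)) = 20025 - 92*(1 - 147*91) = 20025 - 92*(1 - 13377) = 20025 - 92*(-13376) = 20025 + 1230592 = 1250617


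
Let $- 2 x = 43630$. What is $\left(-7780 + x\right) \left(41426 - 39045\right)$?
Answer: $-70465695$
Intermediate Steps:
$x = -21815$ ($x = \left(- \frac{1}{2}\right) 43630 = -21815$)
$\left(-7780 + x\right) \left(41426 - 39045\right) = \left(-7780 - 21815\right) \left(41426 - 39045\right) = \left(-29595\right) 2381 = -70465695$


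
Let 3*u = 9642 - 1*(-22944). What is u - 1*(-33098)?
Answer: 43960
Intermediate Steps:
u = 10862 (u = (9642 - 1*(-22944))/3 = (9642 + 22944)/3 = (⅓)*32586 = 10862)
u - 1*(-33098) = 10862 - 1*(-33098) = 10862 + 33098 = 43960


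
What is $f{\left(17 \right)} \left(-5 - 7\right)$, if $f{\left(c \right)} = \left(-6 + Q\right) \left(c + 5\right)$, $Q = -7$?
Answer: $3432$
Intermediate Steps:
$f{\left(c \right)} = -65 - 13 c$ ($f{\left(c \right)} = \left(-6 - 7\right) \left(c + 5\right) = - 13 \left(5 + c\right) = -65 - 13 c$)
$f{\left(17 \right)} \left(-5 - 7\right) = \left(-65 - 221\right) \left(-5 - 7\right) = \left(-65 - 221\right) \left(-12\right) = \left(-286\right) \left(-12\right) = 3432$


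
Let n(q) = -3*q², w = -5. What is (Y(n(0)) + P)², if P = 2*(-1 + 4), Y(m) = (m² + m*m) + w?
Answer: 1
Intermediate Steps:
Y(m) = -5 + 2*m² (Y(m) = (m² + m*m) - 5 = (m² + m²) - 5 = 2*m² - 5 = -5 + 2*m²)
P = 6 (P = 2*3 = 6)
(Y(n(0)) + P)² = ((-5 + 2*(-3*0²)²) + 6)² = ((-5 + 2*(-3*0)²) + 6)² = ((-5 + 2*0²) + 6)² = ((-5 + 2*0) + 6)² = ((-5 + 0) + 6)² = (-5 + 6)² = 1² = 1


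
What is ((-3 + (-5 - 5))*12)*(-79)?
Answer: 12324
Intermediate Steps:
((-3 + (-5 - 5))*12)*(-79) = ((-3 - 10)*12)*(-79) = -13*12*(-79) = -156*(-79) = 12324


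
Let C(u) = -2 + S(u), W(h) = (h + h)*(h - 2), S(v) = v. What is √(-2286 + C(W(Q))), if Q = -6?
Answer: 4*I*√137 ≈ 46.819*I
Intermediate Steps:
W(h) = 2*h*(-2 + h) (W(h) = (2*h)*(-2 + h) = 2*h*(-2 + h))
C(u) = -2 + u
√(-2286 + C(W(Q))) = √(-2286 + (-2 + 2*(-6)*(-2 - 6))) = √(-2286 + (-2 + 2*(-6)*(-8))) = √(-2286 + (-2 + 96)) = √(-2286 + 94) = √(-2192) = 4*I*√137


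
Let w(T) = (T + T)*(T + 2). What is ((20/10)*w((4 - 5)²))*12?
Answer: 144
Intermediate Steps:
w(T) = 2*T*(2 + T) (w(T) = (2*T)*(2 + T) = 2*T*(2 + T))
((20/10)*w((4 - 5)²))*12 = ((20/10)*(2*(4 - 5)²*(2 + (4 - 5)²)))*12 = ((20*(⅒))*(2*(-1)²*(2 + (-1)²)))*12 = (2*(2*1*(2 + 1)))*12 = (2*(2*1*3))*12 = (2*6)*12 = 12*12 = 144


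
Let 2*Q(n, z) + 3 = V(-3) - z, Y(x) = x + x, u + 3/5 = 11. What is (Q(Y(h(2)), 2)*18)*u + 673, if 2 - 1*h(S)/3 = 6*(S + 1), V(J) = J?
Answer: -379/5 ≈ -75.800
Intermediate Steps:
u = 52/5 (u = -⅗ + 11 = 52/5 ≈ 10.400)
h(S) = -12 - 18*S (h(S) = 6 - 18*(S + 1) = 6 - 18*(1 + S) = 6 - 3*(6 + 6*S) = 6 + (-18 - 18*S) = -12 - 18*S)
Y(x) = 2*x
Q(n, z) = -3 - z/2 (Q(n, z) = -3/2 + (-3 - z)/2 = -3/2 + (-3/2 - z/2) = -3 - z/2)
(Q(Y(h(2)), 2)*18)*u + 673 = ((-3 - ½*2)*18)*(52/5) + 673 = ((-3 - 1)*18)*(52/5) + 673 = -4*18*(52/5) + 673 = -72*52/5 + 673 = -3744/5 + 673 = -379/5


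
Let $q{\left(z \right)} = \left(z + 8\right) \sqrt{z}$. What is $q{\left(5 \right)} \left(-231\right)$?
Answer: $- 3003 \sqrt{5} \approx -6714.9$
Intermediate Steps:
$q{\left(z \right)} = \sqrt{z} \left(8 + z\right)$ ($q{\left(z \right)} = \left(8 + z\right) \sqrt{z} = \sqrt{z} \left(8 + z\right)$)
$q{\left(5 \right)} \left(-231\right) = \sqrt{5} \left(8 + 5\right) \left(-231\right) = \sqrt{5} \cdot 13 \left(-231\right) = 13 \sqrt{5} \left(-231\right) = - 3003 \sqrt{5}$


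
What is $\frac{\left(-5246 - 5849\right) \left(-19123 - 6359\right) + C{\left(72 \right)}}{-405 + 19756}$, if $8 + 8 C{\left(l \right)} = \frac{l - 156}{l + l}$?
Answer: $\frac{27141387737}{1857696} \approx 14610.0$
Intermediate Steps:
$C{\left(l \right)} = -1 + \frac{-156 + l}{16 l}$ ($C{\left(l \right)} = -1 + \frac{\left(l - 156\right) \frac{1}{l + l}}{8} = -1 + \frac{\left(-156 + l\right) \frac{1}{2 l}}{8} = -1 + \frac{\frac{1}{2} \frac{1}{l} \left(-156 + l\right)}{8} = -1 + \frac{-156 + l}{16 l}$)
$\frac{\left(-5246 - 5849\right) \left(-19123 - 6359\right) + C{\left(72 \right)}}{-405 + 19756} = \frac{\left(-5246 - 5849\right) \left(-19123 - 6359\right) + \frac{3 \left(-52 - 360\right)}{16 \cdot 72}}{-405 + 19756} = \frac{\left(-11095\right) \left(-25482\right) + \frac{3}{16} \cdot \frac{1}{72} \left(-52 - 360\right)}{19351} = \left(282722790 + \frac{3}{16} \cdot \frac{1}{72} \left(-412\right)\right) \frac{1}{19351} = \left(282722790 - \frac{103}{96}\right) \frac{1}{19351} = \frac{27141387737}{96} \cdot \frac{1}{19351} = \frac{27141387737}{1857696}$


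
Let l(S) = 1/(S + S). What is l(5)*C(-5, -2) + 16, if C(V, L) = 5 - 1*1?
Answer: 82/5 ≈ 16.400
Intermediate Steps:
C(V, L) = 4 (C(V, L) = 5 - 1 = 4)
l(S) = 1/(2*S)
l(5)*C(-5, -2) + 16 = ((1/2)/5)*4 + 16 = ((1/2)*(1/5))*4 + 16 = (1/10)*4 + 16 = 2/5 + 16 = 82/5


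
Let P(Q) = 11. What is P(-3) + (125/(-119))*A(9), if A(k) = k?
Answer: 184/119 ≈ 1.5462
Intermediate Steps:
P(-3) + (125/(-119))*A(9) = 11 + (125/(-119))*9 = 11 + (125*(-1/119))*9 = 11 - 125/119*9 = 11 - 1125/119 = 184/119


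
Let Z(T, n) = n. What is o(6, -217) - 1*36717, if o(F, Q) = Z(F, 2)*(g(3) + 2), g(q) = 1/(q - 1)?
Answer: -36712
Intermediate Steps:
g(q) = 1/(-1 + q)
o(F, Q) = 5 (o(F, Q) = 2*(1/(-1 + 3) + 2) = 2*(1/2 + 2) = 2*(5/2) = 5)
o(6, -217) - 1*36717 = 5 - 1*36717 = 5 - 36717 = -36712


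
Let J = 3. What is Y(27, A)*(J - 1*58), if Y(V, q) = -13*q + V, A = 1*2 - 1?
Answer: -770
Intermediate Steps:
A = 1 (A = 2 - 1 = 1)
Y(V, q) = V - 13*q
Y(27, A)*(J - 1*58) = (27 - 13*1)*(3 - 1*58) = (27 - 13)*(3 - 58) = 14*(-55) = -770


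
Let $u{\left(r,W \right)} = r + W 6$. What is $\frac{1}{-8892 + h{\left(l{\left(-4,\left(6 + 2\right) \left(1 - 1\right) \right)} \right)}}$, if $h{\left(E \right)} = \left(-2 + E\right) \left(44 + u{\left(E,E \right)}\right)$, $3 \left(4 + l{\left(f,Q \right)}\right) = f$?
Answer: $- \frac{9}{80468} \approx -0.00011185$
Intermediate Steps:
$u{\left(r,W \right)} = r + 6 W$
$l{\left(f,Q \right)} = -4 + \frac{f}{3}$
$h{\left(E \right)} = \left(-2 + E\right) \left(44 + 7 E\right)$ ($h{\left(E \right)} = \left(-2 + E\right) \left(44 + \left(E + 6 E\right)\right) = \left(-2 + E\right) \left(44 + 7 E\right)$)
$\frac{1}{-8892 + h{\left(l{\left(-4,\left(6 + 2\right) \left(1 - 1\right) \right)} \right)}} = \frac{1}{-8892 + \left(-88 + 7 \left(-4 + \frac{1}{3} \left(-4\right)\right)^{2} + 30 \left(-4 + \frac{1}{3} \left(-4\right)\right)\right)} = \frac{1}{-8892 + \left(-88 + 7 \left(-4 - \frac{4}{3}\right)^{2} + 30 \left(-4 - \frac{4}{3}\right)\right)} = \frac{1}{-8892 + \left(-88 + 7 \left(- \frac{16}{3}\right)^{2} + 30 \left(- \frac{16}{3}\right)\right)} = \frac{1}{-8892 - \frac{440}{9}} = \frac{1}{- \frac{80468}{9}} = - \frac{9}{80468}$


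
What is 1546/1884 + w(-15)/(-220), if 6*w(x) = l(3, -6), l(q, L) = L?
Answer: 85501/103620 ≈ 0.82514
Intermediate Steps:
w(x) = -1 (w(x) = (⅙)*(-6) = -1)
1546/1884 + w(-15)/(-220) = 1546/1884 - 1/(-220) = 1546*(1/1884) - 1*(-1/220) = 773/942 + 1/220 = 85501/103620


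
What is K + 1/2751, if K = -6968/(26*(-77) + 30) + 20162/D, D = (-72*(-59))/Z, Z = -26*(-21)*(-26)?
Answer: -1797051738766/26672779 ≈ -67374.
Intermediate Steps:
Z = -14196 (Z = 546*(-26) = -14196)
D = -354/1183 (D = -72*(-59)/(-14196) = 4248*(-1/14196) = -354/1183 ≈ -0.29924)
K = -5879122405/87261 (K = -6968/(26*(-77) + 30) + 20162/(-354/1183) = -6968/(-2002 + 30) + 20162*(-1183/354) = -6968/(-1972) - 11925823/177 = -6968*(-1/1972) - 11925823/177 = 1742/493 - 11925823/177 = -5879122405/87261 ≈ -67374.)
K + 1/2751 = -5879122405/87261 + 1/2751 = -1797051738766/26672779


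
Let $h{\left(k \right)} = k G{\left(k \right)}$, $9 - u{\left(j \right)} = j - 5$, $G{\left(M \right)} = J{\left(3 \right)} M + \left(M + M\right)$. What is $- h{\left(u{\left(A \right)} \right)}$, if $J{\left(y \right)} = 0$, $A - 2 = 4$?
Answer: $-128$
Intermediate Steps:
$A = 6$ ($A = 2 + 4 = 6$)
$G{\left(M \right)} = 2 M$ ($G{\left(M \right)} = 0 M + \left(M + M\right) = 0 + 2 M = 2 M$)
$u{\left(j \right)} = 14 - j$ ($u{\left(j \right)} = 9 - \left(j - 5\right) = 9 - \left(-5 + j\right) = 14 - j$)
$h{\left(k \right)} = 2 k^{2}$ ($h{\left(k \right)} = k 2 k = 2 k^{2}$)
$- h{\left(u{\left(A \right)} \right)} = - 2 \left(14 - 6\right)^{2} = - 2 \cdot 8^{2} = - 2 \cdot 64 = \left(-1\right) 128 = -128$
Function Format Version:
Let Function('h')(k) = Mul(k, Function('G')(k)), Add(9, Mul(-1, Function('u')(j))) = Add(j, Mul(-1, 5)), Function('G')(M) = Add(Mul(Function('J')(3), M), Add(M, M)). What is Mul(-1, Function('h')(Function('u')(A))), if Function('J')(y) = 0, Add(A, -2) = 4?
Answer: -128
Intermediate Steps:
A = 6 (A = Add(2, 4) = 6)
Function('G')(M) = Mul(2, M) (Function('G')(M) = Add(Mul(0, M), Add(M, M)) = Add(0, Mul(2, M)) = Mul(2, M))
Function('u')(j) = Add(14, Mul(-1, j)) (Function('u')(j) = Add(9, Mul(-1, Add(j, Mul(-1, 5)))) = Add(9, Mul(-1, Add(j, -5))) = Add(9, Mul(-1, Add(-5, j))) = Add(9, Add(5, Mul(-1, j))) = Add(14, Mul(-1, j)))
Function('h')(k) = Mul(2, Pow(k, 2)) (Function('h')(k) = Mul(k, Mul(2, k)) = Mul(2, Pow(k, 2)))
Mul(-1, Function('h')(Function('u')(A))) = Mul(-1, Mul(2, Pow(Add(14, Mul(-1, 6)), 2))) = Mul(-1, Mul(2, Pow(Add(14, -6), 2))) = Mul(-1, Mul(2, Pow(8, 2))) = Mul(-1, Mul(2, 64)) = Mul(-1, 128) = -128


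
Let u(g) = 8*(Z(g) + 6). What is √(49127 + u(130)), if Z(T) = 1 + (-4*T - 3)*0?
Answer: √49183 ≈ 221.77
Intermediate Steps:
Z(T) = 1 (Z(T) = 1 + (-3 - 4*T)*0 = 1 + 0 = 1)
u(g) = 56 (u(g) = 8*(1 + 6) = 8*7 = 56)
√(49127 + u(130)) = √(49127 + 56) = √49183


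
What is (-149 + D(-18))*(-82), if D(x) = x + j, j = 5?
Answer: 13284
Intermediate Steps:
D(x) = 5 + x (D(x) = x + 5 = 5 + x)
(-149 + D(-18))*(-82) = (-149 + (5 - 18))*(-82) = (-149 - 13)*(-82) = -162*(-82) = 13284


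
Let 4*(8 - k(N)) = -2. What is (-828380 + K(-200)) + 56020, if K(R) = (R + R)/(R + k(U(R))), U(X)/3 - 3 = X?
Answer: -295813080/383 ≈ -7.7236e+5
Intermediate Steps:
U(X) = 9 + 3*X
k(N) = 17/2 (k(N) = 8 - ¼*(-2) = 8 + ½ = 17/2)
K(R) = 2*R/(17/2 + R) (K(R) = (R + R)/(R + 17/2) = (2*R)/(17/2 + R) = 2*R/(17/2 + R))
(-828380 + K(-200)) + 56020 = (-828380 + 4*(-200)/(17 + 2*(-200))) + 56020 = (-828380 + 4*(-200)/(17 - 400)) + 56020 = (-828380 + 4*(-200)/(-383)) + 56020 = (-828380 + 4*(-200)*(-1/383)) + 56020 = (-828380 + 800/383) + 56020 = -317268740/383 + 56020 = -295813080/383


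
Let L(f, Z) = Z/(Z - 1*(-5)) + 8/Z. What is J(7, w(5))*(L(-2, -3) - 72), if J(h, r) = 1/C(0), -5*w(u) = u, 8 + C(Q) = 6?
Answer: 457/12 ≈ 38.083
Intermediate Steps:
C(Q) = -2 (C(Q) = -8 + 6 = -2)
w(u) = -u/5
L(f, Z) = 8/Z + Z/(5 + Z) (L(f, Z) = Z/(Z + 5) + 8/Z = Z/(5 + Z) + 8/Z = 8/Z + Z/(5 + Z))
J(h, r) = -½ (J(h, r) = 1/(-2) = -½)
J(7, w(5))*(L(-2, -3) - 72) = -((40 + (-3)² + 8*(-3))/((-3)*(5 - 3)) - 72)/2 = -(-⅓*(40 + 9 - 24)/2 - 72)/2 = -(-⅓*½*25 - 72)/2 = -(-25/6 - 72)/2 = -½*(-457/6) = 457/12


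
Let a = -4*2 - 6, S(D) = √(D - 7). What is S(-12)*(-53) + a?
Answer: -14 - 53*I*√19 ≈ -14.0 - 231.02*I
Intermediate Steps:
S(D) = √(-7 + D)
a = -14 (a = -8 - 6 = -14)
S(-12)*(-53) + a = √(-7 - 12)*(-53) - 14 = √(-19)*(-53) - 14 = (I*√19)*(-53) - 14 = -53*I*√19 - 14 = -14 - 53*I*√19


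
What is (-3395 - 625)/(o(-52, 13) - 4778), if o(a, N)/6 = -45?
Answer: 1005/1262 ≈ 0.79636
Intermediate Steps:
o(a, N) = -270 (o(a, N) = 6*(-45) = -270)
(-3395 - 625)/(o(-52, 13) - 4778) = (-3395 - 625)/(-270 - 4778) = -4020/(-5048) = -4020*(-1/5048) = 1005/1262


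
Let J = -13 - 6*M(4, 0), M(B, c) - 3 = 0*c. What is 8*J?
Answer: -248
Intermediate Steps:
M(B, c) = 3 (M(B, c) = 3 + 0*c = 3 + 0 = 3)
J = -31 (J = -13 - 6*3 = -13 - 18 = -31)
8*J = 8*(-31) = -248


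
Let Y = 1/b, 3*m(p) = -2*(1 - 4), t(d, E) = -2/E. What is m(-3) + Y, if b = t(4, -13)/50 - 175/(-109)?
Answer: 149393/56984 ≈ 2.6217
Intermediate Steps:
b = 56984/35425 (b = -2/(-13)/50 - 175/(-109) = -2*(-1/13)*(1/50) - 175*(-1/109) = (2/13)*(1/50) + 175/109 = 1/325 + 175/109 = 56984/35425 ≈ 1.6086)
m(p) = 2 (m(p) = (-2*(1 - 4))/3 = (-2*(-3))/3 = (1/3)*6 = 2)
Y = 35425/56984 (Y = 1/(56984/35425) = 35425/56984 ≈ 0.62167)
m(-3) + Y = 2 + 35425/56984 = 149393/56984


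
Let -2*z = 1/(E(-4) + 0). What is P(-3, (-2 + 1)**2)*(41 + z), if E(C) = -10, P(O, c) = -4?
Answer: -821/5 ≈ -164.20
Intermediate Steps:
z = 1/20 (z = -1/(2*(-10 + 0)) = -1/2/(-10) = -1/2*(-1/10) = 1/20 ≈ 0.050000)
P(-3, (-2 + 1)**2)*(41 + z) = -4*(41 + 1/20) = -4*821/20 = -821/5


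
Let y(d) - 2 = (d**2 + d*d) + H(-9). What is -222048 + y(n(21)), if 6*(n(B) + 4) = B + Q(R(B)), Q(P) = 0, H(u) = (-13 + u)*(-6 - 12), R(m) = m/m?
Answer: -443299/2 ≈ -2.2165e+5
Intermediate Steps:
R(m) = 1
H(u) = 234 - 18*u (H(u) = (-13 + u)*(-18) = 234 - 18*u)
n(B) = -4 + B/6 (n(B) = -4 + (B + 0)/6 = -4 + B/6)
y(d) = 398 + 2*d**2 (y(d) = 2 + ((d**2 + d*d) + (234 - 18*(-9))) = 2 + ((d**2 + d**2) + (234 + 162)) = 2 + (2*d**2 + 396) = 2 + (396 + 2*d**2) = 398 + 2*d**2)
-222048 + y(n(21)) = -222048 + (398 + 2*(-4 + (1/6)*21)**2) = -222048 + (398 + 2*(-4 + 7/2)**2) = -222048 + (398 + 2*(-1/2)**2) = -222048 + (398 + 2*(1/4)) = -222048 + (398 + 1/2) = -222048 + 797/2 = -443299/2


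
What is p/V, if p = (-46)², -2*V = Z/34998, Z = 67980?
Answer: -12342628/5665 ≈ -2178.8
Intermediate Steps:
V = -5665/5833 (V = -33990/34998 = -½*11330/5833 = -5665/5833 ≈ -0.97120)
p = 2116
p/V = 2116/(-5665/5833) = 2116*(-5833/5665) = -12342628/5665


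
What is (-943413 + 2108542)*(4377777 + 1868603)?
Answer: 7277838483020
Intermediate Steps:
(-943413 + 2108542)*(4377777 + 1868603) = 1165129*6246380 = 7277838483020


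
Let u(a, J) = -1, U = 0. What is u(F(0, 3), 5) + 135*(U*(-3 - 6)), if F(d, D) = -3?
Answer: -1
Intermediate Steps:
u(F(0, 3), 5) + 135*(U*(-3 - 6)) = -1 + 135*(0*(-3 - 6)) = -1 + 135*(0*(-9)) = -1 + 135*0 = -1 + 0 = -1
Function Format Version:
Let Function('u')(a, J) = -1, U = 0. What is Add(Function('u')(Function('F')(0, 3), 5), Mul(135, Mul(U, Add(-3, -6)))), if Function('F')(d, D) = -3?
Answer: -1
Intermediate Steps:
Add(Function('u')(Function('F')(0, 3), 5), Mul(135, Mul(U, Add(-3, -6)))) = Add(-1, Mul(135, Mul(0, Add(-3, -6)))) = Add(-1, Mul(135, Mul(0, -9))) = Add(-1, Mul(135, 0)) = Add(-1, 0) = -1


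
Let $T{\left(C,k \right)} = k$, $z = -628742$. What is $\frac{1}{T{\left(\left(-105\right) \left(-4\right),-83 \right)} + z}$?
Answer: $- \frac{1}{628825} \approx -1.5903 \cdot 10^{-6}$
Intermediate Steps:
$\frac{1}{T{\left(\left(-105\right) \left(-4\right),-83 \right)} + z} = \frac{1}{-83 - 628742} = \frac{1}{-628825} = - \frac{1}{628825}$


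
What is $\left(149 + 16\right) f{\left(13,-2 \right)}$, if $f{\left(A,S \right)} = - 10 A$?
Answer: $-21450$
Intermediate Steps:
$\left(149 + 16\right) f{\left(13,-2 \right)} = \left(149 + 16\right) \left(\left(-10\right) 13\right) = 165 \left(-130\right) = -21450$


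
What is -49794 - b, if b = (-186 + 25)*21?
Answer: -46413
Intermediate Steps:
b = -3381 (b = -161*21 = -3381)
-49794 - b = -49794 - 1*(-3381) = -49794 + 3381 = -46413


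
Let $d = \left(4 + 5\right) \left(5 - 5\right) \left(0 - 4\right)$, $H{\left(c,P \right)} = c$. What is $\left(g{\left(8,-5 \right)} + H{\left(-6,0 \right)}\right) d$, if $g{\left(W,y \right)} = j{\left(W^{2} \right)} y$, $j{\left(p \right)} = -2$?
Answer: $0$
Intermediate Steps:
$g{\left(W,y \right)} = - 2 y$
$d = 0$ ($d = 9 \cdot 0 \left(-4\right) = 9 \cdot 0 = 0$)
$\left(g{\left(8,-5 \right)} + H{\left(-6,0 \right)}\right) d = \left(\left(-2\right) \left(-5\right) - 6\right) 0 = \left(10 - 6\right) 0 = 4 \cdot 0 = 0$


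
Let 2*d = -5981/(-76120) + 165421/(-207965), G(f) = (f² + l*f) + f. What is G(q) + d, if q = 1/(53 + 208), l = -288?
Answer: -628921183496011/431350232076720 ≈ -1.4580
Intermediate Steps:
q = 1/261 ≈ 0.0038314
G(f) = f² - 287*f (G(f) = (f² - 288*f) + f = f² - 287*f)
d = -2269601571/6332118320 (d = (-5981/(-76120) + 165421/(-207965))/2 = (-5981*(-1/76120) + 165421*(-1/207965))/2 = (5981/76120 - 165421/207965)/2 = (½)*(-2269601571/3166059160) = -2269601571/6332118320 ≈ -0.35843)
G(q) + d = (-287 + 1/261)/261 - 2269601571/6332118320 = (1/261)*(-74906/261) - 2269601571/6332118320 = -74906/68121 - 2269601571/6332118320 = -628921183496011/431350232076720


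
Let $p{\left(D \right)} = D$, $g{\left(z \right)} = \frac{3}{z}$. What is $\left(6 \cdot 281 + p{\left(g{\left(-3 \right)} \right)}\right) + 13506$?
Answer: $15191$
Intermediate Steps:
$\left(6 \cdot 281 + p{\left(g{\left(-3 \right)} \right)}\right) + 13506 = \left(6 \cdot 281 + \frac{3}{-3}\right) + 13506 = \left(1686 + 3 \left(- \frac{1}{3}\right)\right) + 13506 = \left(1686 - 1\right) + 13506 = 1685 + 13506 = 15191$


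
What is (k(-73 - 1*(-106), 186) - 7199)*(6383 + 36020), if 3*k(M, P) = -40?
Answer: -917473711/3 ≈ -3.0582e+8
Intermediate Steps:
k(M, P) = -40/3 (k(M, P) = (⅓)*(-40) = -40/3)
(k(-73 - 1*(-106), 186) - 7199)*(6383 + 36020) = (-40/3 - 7199)*(6383 + 36020) = -21637/3*42403 = -917473711/3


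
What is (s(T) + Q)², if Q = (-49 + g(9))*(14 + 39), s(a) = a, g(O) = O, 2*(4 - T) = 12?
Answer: 4502884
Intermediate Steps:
T = -2 (T = 4 - ½*12 = 4 - 6 = -2)
Q = -2120 (Q = (-49 + 9)*(14 + 39) = -40*53 = -2120)
(s(T) + Q)² = (-2 - 2120)² = (-2122)² = 4502884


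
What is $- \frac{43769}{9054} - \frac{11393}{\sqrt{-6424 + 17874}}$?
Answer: $- \frac{43769}{9054} - \frac{11393 \sqrt{458}}{2290} \approx -111.31$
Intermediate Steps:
$- \frac{43769}{9054} - \frac{11393}{\sqrt{-6424 + 17874}} = \left(-43769\right) \frac{1}{9054} - \frac{11393}{\sqrt{11450}} = - \frac{43769}{9054} - \frac{11393}{5 \sqrt{458}} = - \frac{43769}{9054} - 11393 \frac{\sqrt{458}}{2290} = - \frac{43769}{9054} - \frac{11393 \sqrt{458}}{2290}$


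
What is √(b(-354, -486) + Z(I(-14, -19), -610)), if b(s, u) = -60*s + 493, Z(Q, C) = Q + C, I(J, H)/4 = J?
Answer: √21067 ≈ 145.14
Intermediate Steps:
I(J, H) = 4*J
Z(Q, C) = C + Q
b(s, u) = 493 - 60*s
√(b(-354, -486) + Z(I(-14, -19), -610)) = √((493 - 60*(-354)) + (-610 + 4*(-14))) = √((493 + 21240) + (-610 - 56)) = √(21733 - 666) = √21067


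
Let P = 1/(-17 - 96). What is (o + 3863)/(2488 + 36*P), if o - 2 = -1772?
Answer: 236509/281108 ≈ 0.84135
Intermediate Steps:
P = -1/113 (P = 1/(-113) = -1/113 ≈ -0.0088496)
o = -1770 (o = 2 - 1772 = -1770)
(o + 3863)/(2488 + 36*P) = (-1770 + 3863)/(2488 + 36*(-1/113)) = 2093/(2488 - 36/113) = 2093/(281108/113) = 2093*(113/281108) = 236509/281108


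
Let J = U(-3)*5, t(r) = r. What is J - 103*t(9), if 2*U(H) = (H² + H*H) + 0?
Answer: -882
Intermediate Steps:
U(H) = H² (U(H) = ((H² + H*H) + 0)/2 = ((H² + H²) + 0)/2 = (2*H² + 0)/2 = (2*H²)/2 = H²)
J = 45 (J = (-3)²*5 = 9*5 = 45)
J - 103*t(9) = 45 - 103*9 = 45 - 927 = -882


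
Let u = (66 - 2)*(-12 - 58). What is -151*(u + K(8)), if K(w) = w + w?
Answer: 674064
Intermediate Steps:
K(w) = 2*w
u = -4480 (u = 64*(-70) = -4480)
-151*(u + K(8)) = -151*(-4480 + 2*8) = -151*(-4480 + 16) = -151*(-4464) = 674064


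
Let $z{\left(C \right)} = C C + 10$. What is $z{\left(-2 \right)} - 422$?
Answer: $-408$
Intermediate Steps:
$z{\left(C \right)} = 10 + C^{2}$ ($z{\left(C \right)} = C^{2} + 10 = 10 + C^{2}$)
$z{\left(-2 \right)} - 422 = \left(10 + \left(-2\right)^{2}\right) - 422 = \left(10 + 4\right) - 422 = 14 - 422 = -408$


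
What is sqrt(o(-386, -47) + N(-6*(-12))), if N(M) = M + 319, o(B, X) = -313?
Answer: sqrt(78) ≈ 8.8318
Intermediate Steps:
N(M) = 319 + M
sqrt(o(-386, -47) + N(-6*(-12))) = sqrt(-313 + (319 - 6*(-12))) = sqrt(-313 + (319 + 72)) = sqrt(-313 + 391) = sqrt(78)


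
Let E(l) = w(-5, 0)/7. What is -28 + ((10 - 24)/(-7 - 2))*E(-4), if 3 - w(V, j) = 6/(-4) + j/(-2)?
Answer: -27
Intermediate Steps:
w(V, j) = 9/2 + j/2 (w(V, j) = 3 - (6/(-4) + j/(-2)) = 3 - (6*(-¼) + j*(-½)) = 3 - (-3/2 - j/2) = 3 + (3/2 + j/2) = 9/2 + j/2)
E(l) = 9/14 (E(l) = (9/2 + (½)*0)/7 = (9/2 + 0)*(⅐) = (9/2)*(⅐) = 9/14)
-28 + ((10 - 24)/(-7 - 2))*E(-4) = -28 + ((10 - 24)/(-7 - 2))*(9/14) = -28 - 14/(-9)*(9/14) = -28 - 14*(-⅑)*(9/14) = -28 + (14/9)*(9/14) = -28 + 1 = -27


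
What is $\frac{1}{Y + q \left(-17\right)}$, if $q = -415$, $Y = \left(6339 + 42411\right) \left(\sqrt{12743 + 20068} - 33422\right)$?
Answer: $- \frac{325863089}{530918168384672105} - \frac{1950 \sqrt{32811}}{106183633676934421} \approx -6.171 \cdot 10^{-10}$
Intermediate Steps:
$Y = -1629322500 + 48750 \sqrt{32811}$ ($Y = 48750 \left(\sqrt{32811} - 33422\right) = 48750 \left(-33422 + \sqrt{32811}\right) = -1629322500 + 48750 \sqrt{32811} \approx -1.6205 \cdot 10^{9}$)
$\frac{1}{Y + q \left(-17\right)} = \frac{1}{\left(-1629322500 + 48750 \sqrt{32811}\right) - -7055} = \frac{1}{\left(-1629322500 + 48750 \sqrt{32811}\right) + 7055} = \frac{1}{-1629315445 + 48750 \sqrt{32811}}$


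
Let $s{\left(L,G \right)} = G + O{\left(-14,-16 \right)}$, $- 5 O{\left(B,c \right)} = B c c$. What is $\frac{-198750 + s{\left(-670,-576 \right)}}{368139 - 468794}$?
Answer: $\frac{993046}{503275} \approx 1.9732$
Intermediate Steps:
$O{\left(B,c \right)} = - \frac{B c^{2}}{5}$ ($O{\left(B,c \right)} = - \frac{B c c}{5} = - \frac{B c^{2}}{5}$)
$s{\left(L,G \right)} = \frac{3584}{5} + G$ ($s{\left(L,G \right)} = G - - \frac{14 \left(-16\right)^{2}}{5} = G - \left(- \frac{14}{5}\right) 256 = G + \frac{3584}{5} = \frac{3584}{5} + G$)
$\frac{-198750 + s{\left(-670,-576 \right)}}{368139 - 468794} = \frac{-198750 + \left(\frac{3584}{5} - 576\right)}{368139 - 468794} = \frac{-198750 + \frac{704}{5}}{-100655} = \left(- \frac{993046}{5}\right) \left(- \frac{1}{100655}\right) = \frac{993046}{503275}$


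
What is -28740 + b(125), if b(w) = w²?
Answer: -13115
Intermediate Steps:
-28740 + b(125) = -28740 + 125² = -28740 + 15625 = -13115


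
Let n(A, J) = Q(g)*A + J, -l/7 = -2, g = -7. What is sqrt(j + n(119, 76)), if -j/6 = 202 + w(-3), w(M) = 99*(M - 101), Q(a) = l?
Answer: sqrt(62306) ≈ 249.61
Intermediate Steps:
l = 14 (l = -7*(-2) = 14)
Q(a) = 14
n(A, J) = J + 14*A (n(A, J) = 14*A + J = J + 14*A)
w(M) = -9999 + 99*M (w(M) = 99*(-101 + M) = -9999 + 99*M)
j = 60564 (j = -6*(202 + (-9999 + 99*(-3))) = -6*(202 + (-9999 - 297)) = -6*(202 - 10296) = -6*(-10094) = 60564)
sqrt(j + n(119, 76)) = sqrt(60564 + (76 + 14*119)) = sqrt(60564 + (76 + 1666)) = sqrt(60564 + 1742) = sqrt(62306)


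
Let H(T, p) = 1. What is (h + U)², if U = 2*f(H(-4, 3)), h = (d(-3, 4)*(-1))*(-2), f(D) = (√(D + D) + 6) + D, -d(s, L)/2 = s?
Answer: 684 + 104*√2 ≈ 831.08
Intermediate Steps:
d(s, L) = -2*s
f(D) = 6 + D + √2*√D (f(D) = (√(2*D) + 6) + D = (√2*√D + 6) + D = (6 + √2*√D) + D = 6 + D + √2*√D)
h = 12 (h = (-2*(-3)*(-1))*(-2) = (6*(-1))*(-2) = -6*(-2) = 12)
U = 14 + 2*√2 (U = 2*(6 + 1 + √2*√1) = 2*(6 + 1 + √2*1) = 2*(6 + 1 + √2) = 2*(7 + √2) = 14 + 2*√2 ≈ 16.828)
(h + U)² = (12 + (14 + 2*√2))² = (26 + 2*√2)²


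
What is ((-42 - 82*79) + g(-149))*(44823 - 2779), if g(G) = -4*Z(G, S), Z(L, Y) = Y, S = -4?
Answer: -273454176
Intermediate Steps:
g(G) = 16 (g(G) = -4*(-4) = 16)
((-42 - 82*79) + g(-149))*(44823 - 2779) = ((-42 - 82*79) + 16)*(44823 - 2779) = ((-42 - 6478) + 16)*42044 = (-6520 + 16)*42044 = -6504*42044 = -273454176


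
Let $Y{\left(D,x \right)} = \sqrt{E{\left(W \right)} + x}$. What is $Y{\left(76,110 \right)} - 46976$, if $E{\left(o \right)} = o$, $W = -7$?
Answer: $-46976 + \sqrt{103} \approx -46966.0$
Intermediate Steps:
$Y{\left(D,x \right)} = \sqrt{-7 + x}$
$Y{\left(76,110 \right)} - 46976 = \sqrt{-7 + 110} - 46976 = \sqrt{103} - 46976 = -46976 + \sqrt{103}$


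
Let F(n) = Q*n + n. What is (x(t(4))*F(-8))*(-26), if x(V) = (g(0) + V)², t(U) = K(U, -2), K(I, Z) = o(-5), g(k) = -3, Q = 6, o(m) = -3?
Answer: 52416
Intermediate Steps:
K(I, Z) = -3
t(U) = -3
F(n) = 7*n (F(n) = 6*n + n = 7*n)
x(V) = (-3 + V)²
(x(t(4))*F(-8))*(-26) = ((-3 - 3)²*(7*(-8)))*(-26) = ((-6)²*(-56))*(-26) = (36*(-56))*(-26) = -2016*(-26) = 52416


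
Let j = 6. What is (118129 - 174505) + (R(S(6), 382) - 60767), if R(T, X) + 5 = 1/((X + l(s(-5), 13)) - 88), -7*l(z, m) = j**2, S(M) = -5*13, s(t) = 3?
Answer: -236873249/2022 ≈ -1.1715e+5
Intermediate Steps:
S(M) = -65
l(z, m) = -36/7 (l(z, m) = -1/7*6**2 = -1/7*36 = -36/7)
R(T, X) = -5 + 1/(-652/7 + X) (R(T, X) = -5 + 1/((X - 36/7) - 88) = -5 + 1/((-36/7 + X) - 88) = -5 + 1/(-652/7 + X))
(118129 - 174505) + (R(S(6), 382) - 60767) = (118129 - 174505) + ((-3267 + 35*382)/(652 - 7*382) - 60767) = -56376 + ((-3267 + 13370)/(652 - 2674) - 60767) = -56376 + (10103/(-2022) - 60767) = -56376 + (-1/2022*10103 - 60767) = -56376 + (-10103/2022 - 60767) = -56376 - 122880977/2022 = -236873249/2022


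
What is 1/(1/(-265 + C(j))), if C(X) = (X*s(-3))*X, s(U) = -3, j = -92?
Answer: -25657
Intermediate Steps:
C(X) = -3*X**2 (C(X) = (X*(-3))*X = (-3*X)*X = -3*X**2)
1/(1/(-265 + C(j))) = 1/(1/(-265 - 3*(-92)**2)) = 1/(1/(-265 - 3*8464)) = 1/(1/(-265 - 25392)) = 1/(1/(-25657)) = 1/(-1/25657) = -25657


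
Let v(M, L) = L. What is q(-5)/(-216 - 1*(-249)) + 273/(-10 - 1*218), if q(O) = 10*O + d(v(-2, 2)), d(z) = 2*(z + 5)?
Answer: -1913/836 ≈ -2.2883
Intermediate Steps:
d(z) = 10 + 2*z (d(z) = 2*(5 + z) = 10 + 2*z)
q(O) = 14 + 10*O (q(O) = 10*O + (10 + 2*2) = 10*O + (10 + 4) = 10*O + 14 = 14 + 10*O)
q(-5)/(-216 - 1*(-249)) + 273/(-10 - 1*218) = (14 + 10*(-5))/(-216 - 1*(-249)) + 273/(-10 - 1*218) = (14 - 50)/(-216 + 249) + 273/(-10 - 218) = -36/33 + 273/(-228) = -36*1/33 + 273*(-1/228) = -12/11 - 91/76 = -1913/836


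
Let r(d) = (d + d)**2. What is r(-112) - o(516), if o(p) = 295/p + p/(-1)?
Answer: 26156777/516 ≈ 50691.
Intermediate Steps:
o(p) = -p + 295/p (o(p) = 295/p + p*(-1) = 295/p - p = -p + 295/p)
r(d) = 4*d**2 (r(d) = (2*d)**2 = 4*d**2)
r(-112) - o(516) = 4*(-112)**2 - (-1*516 + 295/516) = 4*12544 - (-516 + 295*(1/516)) = 50176 - (-516 + 295/516) = 50176 - 1*(-265961/516) = 50176 + 265961/516 = 26156777/516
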